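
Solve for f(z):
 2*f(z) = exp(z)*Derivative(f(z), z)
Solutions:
 f(z) = C1*exp(-2*exp(-z))


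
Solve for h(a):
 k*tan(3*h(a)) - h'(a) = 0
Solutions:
 h(a) = -asin(C1*exp(3*a*k))/3 + pi/3
 h(a) = asin(C1*exp(3*a*k))/3


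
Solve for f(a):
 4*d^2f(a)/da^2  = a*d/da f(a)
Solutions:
 f(a) = C1 + C2*erfi(sqrt(2)*a/4)


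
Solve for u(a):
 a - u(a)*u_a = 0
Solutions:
 u(a) = -sqrt(C1 + a^2)
 u(a) = sqrt(C1 + a^2)


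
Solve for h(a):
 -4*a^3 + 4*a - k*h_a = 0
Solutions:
 h(a) = C1 - a^4/k + 2*a^2/k


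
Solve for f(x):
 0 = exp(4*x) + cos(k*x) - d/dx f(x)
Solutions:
 f(x) = C1 + exp(4*x)/4 + sin(k*x)/k


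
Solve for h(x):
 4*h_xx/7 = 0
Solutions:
 h(x) = C1 + C2*x


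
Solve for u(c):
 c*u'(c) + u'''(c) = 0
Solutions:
 u(c) = C1 + Integral(C2*airyai(-c) + C3*airybi(-c), c)


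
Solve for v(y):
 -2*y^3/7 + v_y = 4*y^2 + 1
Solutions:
 v(y) = C1 + y^4/14 + 4*y^3/3 + y


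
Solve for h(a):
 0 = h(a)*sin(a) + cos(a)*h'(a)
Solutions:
 h(a) = C1*cos(a)


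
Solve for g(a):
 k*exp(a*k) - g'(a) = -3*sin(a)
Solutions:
 g(a) = C1 + exp(a*k) - 3*cos(a)


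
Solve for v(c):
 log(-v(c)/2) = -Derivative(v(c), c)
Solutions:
 Integral(1/(log(-_y) - log(2)), (_y, v(c))) = C1 - c


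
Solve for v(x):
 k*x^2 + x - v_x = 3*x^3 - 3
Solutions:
 v(x) = C1 + k*x^3/3 - 3*x^4/4 + x^2/2 + 3*x


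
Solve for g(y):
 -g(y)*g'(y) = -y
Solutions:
 g(y) = -sqrt(C1 + y^2)
 g(y) = sqrt(C1 + y^2)


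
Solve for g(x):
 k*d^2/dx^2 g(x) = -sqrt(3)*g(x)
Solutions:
 g(x) = C1*exp(-3^(1/4)*x*sqrt(-1/k)) + C2*exp(3^(1/4)*x*sqrt(-1/k))


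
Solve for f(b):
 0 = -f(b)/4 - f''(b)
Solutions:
 f(b) = C1*sin(b/2) + C2*cos(b/2)


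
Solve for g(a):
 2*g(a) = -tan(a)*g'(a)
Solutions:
 g(a) = C1/sin(a)^2


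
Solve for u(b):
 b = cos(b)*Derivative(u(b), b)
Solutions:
 u(b) = C1 + Integral(b/cos(b), b)


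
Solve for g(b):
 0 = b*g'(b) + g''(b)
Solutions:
 g(b) = C1 + C2*erf(sqrt(2)*b/2)


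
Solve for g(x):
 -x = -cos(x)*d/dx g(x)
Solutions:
 g(x) = C1 + Integral(x/cos(x), x)


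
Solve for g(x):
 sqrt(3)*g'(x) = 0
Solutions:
 g(x) = C1


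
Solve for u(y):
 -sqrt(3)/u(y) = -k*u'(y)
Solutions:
 u(y) = -sqrt(C1 + 2*sqrt(3)*y/k)
 u(y) = sqrt(C1 + 2*sqrt(3)*y/k)


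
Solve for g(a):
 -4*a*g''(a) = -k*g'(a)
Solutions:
 g(a) = C1 + a^(re(k)/4 + 1)*(C2*sin(log(a)*Abs(im(k))/4) + C3*cos(log(a)*im(k)/4))


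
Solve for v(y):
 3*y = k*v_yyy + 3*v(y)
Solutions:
 v(y) = C1*exp(3^(1/3)*y*(-1/k)^(1/3)) + C2*exp(y*(-1/k)^(1/3)*(-3^(1/3) + 3^(5/6)*I)/2) + C3*exp(-y*(-1/k)^(1/3)*(3^(1/3) + 3^(5/6)*I)/2) + y


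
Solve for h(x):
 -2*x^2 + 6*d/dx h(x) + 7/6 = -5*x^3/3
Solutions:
 h(x) = C1 - 5*x^4/72 + x^3/9 - 7*x/36


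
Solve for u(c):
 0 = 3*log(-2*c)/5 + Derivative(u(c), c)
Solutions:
 u(c) = C1 - 3*c*log(-c)/5 + 3*c*(1 - log(2))/5


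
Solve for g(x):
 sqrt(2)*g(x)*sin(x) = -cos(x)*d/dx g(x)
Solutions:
 g(x) = C1*cos(x)^(sqrt(2))


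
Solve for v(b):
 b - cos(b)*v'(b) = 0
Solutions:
 v(b) = C1 + Integral(b/cos(b), b)


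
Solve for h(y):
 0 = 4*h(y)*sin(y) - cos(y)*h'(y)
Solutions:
 h(y) = C1/cos(y)^4


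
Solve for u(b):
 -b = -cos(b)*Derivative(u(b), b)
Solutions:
 u(b) = C1 + Integral(b/cos(b), b)


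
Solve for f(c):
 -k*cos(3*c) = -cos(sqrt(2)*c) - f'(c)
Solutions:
 f(c) = C1 + k*sin(3*c)/3 - sqrt(2)*sin(sqrt(2)*c)/2


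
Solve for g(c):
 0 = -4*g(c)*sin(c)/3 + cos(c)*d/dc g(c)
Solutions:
 g(c) = C1/cos(c)^(4/3)


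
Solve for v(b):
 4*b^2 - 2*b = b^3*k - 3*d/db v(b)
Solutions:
 v(b) = C1 + b^4*k/12 - 4*b^3/9 + b^2/3


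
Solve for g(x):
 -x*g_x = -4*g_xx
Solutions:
 g(x) = C1 + C2*erfi(sqrt(2)*x/4)


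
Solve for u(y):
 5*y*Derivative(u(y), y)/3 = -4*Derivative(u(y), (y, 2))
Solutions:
 u(y) = C1 + C2*erf(sqrt(30)*y/12)


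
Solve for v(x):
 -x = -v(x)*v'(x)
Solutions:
 v(x) = -sqrt(C1 + x^2)
 v(x) = sqrt(C1 + x^2)


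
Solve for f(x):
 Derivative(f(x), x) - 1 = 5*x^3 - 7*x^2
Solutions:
 f(x) = C1 + 5*x^4/4 - 7*x^3/3 + x


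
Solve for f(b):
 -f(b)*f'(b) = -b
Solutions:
 f(b) = -sqrt(C1 + b^2)
 f(b) = sqrt(C1 + b^2)


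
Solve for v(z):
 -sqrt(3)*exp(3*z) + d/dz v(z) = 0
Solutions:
 v(z) = C1 + sqrt(3)*exp(3*z)/3


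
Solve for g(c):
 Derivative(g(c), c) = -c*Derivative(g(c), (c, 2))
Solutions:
 g(c) = C1 + C2*log(c)


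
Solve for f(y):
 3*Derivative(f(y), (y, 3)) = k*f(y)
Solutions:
 f(y) = C1*exp(3^(2/3)*k^(1/3)*y/3) + C2*exp(k^(1/3)*y*(-3^(2/3) + 3*3^(1/6)*I)/6) + C3*exp(-k^(1/3)*y*(3^(2/3) + 3*3^(1/6)*I)/6)


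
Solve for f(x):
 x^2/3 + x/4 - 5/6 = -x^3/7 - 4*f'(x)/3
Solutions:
 f(x) = C1 - 3*x^4/112 - x^3/12 - 3*x^2/32 + 5*x/8


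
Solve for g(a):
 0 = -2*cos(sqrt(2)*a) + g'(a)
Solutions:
 g(a) = C1 + sqrt(2)*sin(sqrt(2)*a)


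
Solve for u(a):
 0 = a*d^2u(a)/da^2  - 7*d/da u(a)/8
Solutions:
 u(a) = C1 + C2*a^(15/8)


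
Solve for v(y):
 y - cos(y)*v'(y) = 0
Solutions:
 v(y) = C1 + Integral(y/cos(y), y)


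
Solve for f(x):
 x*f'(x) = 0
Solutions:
 f(x) = C1


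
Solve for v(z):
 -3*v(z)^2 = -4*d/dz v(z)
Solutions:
 v(z) = -4/(C1 + 3*z)


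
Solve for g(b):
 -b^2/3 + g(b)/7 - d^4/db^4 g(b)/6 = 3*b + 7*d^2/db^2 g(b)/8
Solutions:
 g(b) = C1*exp(-sqrt(14)*b*sqrt(-147 + sqrt(24297))/28) + C2*exp(sqrt(14)*b*sqrt(-147 + sqrt(24297))/28) + C3*sin(sqrt(14)*b*sqrt(147 + sqrt(24297))/28) + C4*cos(sqrt(14)*b*sqrt(147 + sqrt(24297))/28) + 7*b^2/3 + 21*b + 343/12


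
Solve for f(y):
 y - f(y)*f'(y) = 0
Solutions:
 f(y) = -sqrt(C1 + y^2)
 f(y) = sqrt(C1 + y^2)


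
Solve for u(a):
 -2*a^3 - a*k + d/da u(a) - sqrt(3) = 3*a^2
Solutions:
 u(a) = C1 + a^4/2 + a^3 + a^2*k/2 + sqrt(3)*a


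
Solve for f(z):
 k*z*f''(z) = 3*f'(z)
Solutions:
 f(z) = C1 + z^(((re(k) + 3)*re(k) + im(k)^2)/(re(k)^2 + im(k)^2))*(C2*sin(3*log(z)*Abs(im(k))/(re(k)^2 + im(k)^2)) + C3*cos(3*log(z)*im(k)/(re(k)^2 + im(k)^2)))


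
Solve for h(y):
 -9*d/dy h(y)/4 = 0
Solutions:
 h(y) = C1


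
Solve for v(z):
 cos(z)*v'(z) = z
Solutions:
 v(z) = C1 + Integral(z/cos(z), z)


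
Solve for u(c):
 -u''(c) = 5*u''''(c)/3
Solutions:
 u(c) = C1 + C2*c + C3*sin(sqrt(15)*c/5) + C4*cos(sqrt(15)*c/5)


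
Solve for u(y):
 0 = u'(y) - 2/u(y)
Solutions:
 u(y) = -sqrt(C1 + 4*y)
 u(y) = sqrt(C1 + 4*y)


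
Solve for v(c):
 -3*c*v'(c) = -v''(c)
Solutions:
 v(c) = C1 + C2*erfi(sqrt(6)*c/2)


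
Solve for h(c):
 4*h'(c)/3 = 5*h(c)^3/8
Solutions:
 h(c) = -4*sqrt(-1/(C1 + 15*c))
 h(c) = 4*sqrt(-1/(C1 + 15*c))


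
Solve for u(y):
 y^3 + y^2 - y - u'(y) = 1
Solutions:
 u(y) = C1 + y^4/4 + y^3/3 - y^2/2 - y


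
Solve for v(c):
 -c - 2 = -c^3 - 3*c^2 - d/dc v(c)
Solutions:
 v(c) = C1 - c^4/4 - c^3 + c^2/2 + 2*c


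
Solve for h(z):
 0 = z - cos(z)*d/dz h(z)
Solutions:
 h(z) = C1 + Integral(z/cos(z), z)


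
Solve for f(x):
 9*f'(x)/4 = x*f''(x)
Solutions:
 f(x) = C1 + C2*x^(13/4)


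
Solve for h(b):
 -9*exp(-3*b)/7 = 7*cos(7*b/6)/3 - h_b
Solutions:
 h(b) = C1 + 2*sin(7*b/6) - 3*exp(-3*b)/7


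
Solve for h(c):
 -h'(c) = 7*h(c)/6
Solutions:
 h(c) = C1*exp(-7*c/6)


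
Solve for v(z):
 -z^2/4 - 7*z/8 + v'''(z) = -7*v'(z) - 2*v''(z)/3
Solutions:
 v(z) = C1 + z^3/84 + 139*z^2/2352 - 265*z/12348 + (C2*sin(sqrt(62)*z/3) + C3*cos(sqrt(62)*z/3))*exp(-z/3)


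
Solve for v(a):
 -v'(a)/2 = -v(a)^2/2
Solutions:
 v(a) = -1/(C1 + a)


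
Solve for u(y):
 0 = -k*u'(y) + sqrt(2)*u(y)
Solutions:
 u(y) = C1*exp(sqrt(2)*y/k)


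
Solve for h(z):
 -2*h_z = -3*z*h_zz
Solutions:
 h(z) = C1 + C2*z^(5/3)


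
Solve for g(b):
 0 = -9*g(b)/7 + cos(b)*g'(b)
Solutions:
 g(b) = C1*(sin(b) + 1)^(9/14)/(sin(b) - 1)^(9/14)


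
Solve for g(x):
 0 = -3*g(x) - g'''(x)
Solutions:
 g(x) = C3*exp(-3^(1/3)*x) + (C1*sin(3^(5/6)*x/2) + C2*cos(3^(5/6)*x/2))*exp(3^(1/3)*x/2)


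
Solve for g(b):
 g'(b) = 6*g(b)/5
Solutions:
 g(b) = C1*exp(6*b/5)


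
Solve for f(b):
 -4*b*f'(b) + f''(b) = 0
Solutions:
 f(b) = C1 + C2*erfi(sqrt(2)*b)


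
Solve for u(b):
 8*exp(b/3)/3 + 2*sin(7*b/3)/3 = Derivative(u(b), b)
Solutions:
 u(b) = C1 + 8*exp(b/3) - 2*cos(7*b/3)/7


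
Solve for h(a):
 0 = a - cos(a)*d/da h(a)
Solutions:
 h(a) = C1 + Integral(a/cos(a), a)


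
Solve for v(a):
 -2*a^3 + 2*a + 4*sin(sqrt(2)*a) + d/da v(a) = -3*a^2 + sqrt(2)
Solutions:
 v(a) = C1 + a^4/2 - a^3 - a^2 + sqrt(2)*a + 2*sqrt(2)*cos(sqrt(2)*a)


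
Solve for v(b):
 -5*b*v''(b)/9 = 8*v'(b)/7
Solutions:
 v(b) = C1 + C2/b^(37/35)


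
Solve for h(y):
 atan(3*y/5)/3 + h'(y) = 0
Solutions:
 h(y) = C1 - y*atan(3*y/5)/3 + 5*log(9*y^2 + 25)/18


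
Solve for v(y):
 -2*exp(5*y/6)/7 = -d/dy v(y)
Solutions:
 v(y) = C1 + 12*exp(5*y/6)/35


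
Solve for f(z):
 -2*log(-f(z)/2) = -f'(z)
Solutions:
 -Integral(1/(log(-_y) - log(2)), (_y, f(z)))/2 = C1 - z


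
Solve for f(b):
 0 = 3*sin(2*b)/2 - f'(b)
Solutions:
 f(b) = C1 - 3*cos(2*b)/4


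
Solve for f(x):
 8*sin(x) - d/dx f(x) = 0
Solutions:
 f(x) = C1 - 8*cos(x)


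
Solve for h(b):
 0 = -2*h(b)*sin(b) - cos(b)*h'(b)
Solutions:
 h(b) = C1*cos(b)^2


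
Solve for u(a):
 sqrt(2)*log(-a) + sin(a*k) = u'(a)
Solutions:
 u(a) = C1 + sqrt(2)*a*(log(-a) - 1) + Piecewise((-cos(a*k)/k, Ne(k, 0)), (0, True))


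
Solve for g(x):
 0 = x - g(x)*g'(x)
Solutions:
 g(x) = -sqrt(C1 + x^2)
 g(x) = sqrt(C1 + x^2)


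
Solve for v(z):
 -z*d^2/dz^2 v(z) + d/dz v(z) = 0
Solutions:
 v(z) = C1 + C2*z^2


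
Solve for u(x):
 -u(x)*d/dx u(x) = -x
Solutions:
 u(x) = -sqrt(C1 + x^2)
 u(x) = sqrt(C1 + x^2)


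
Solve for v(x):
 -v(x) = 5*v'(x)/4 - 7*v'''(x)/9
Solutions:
 v(x) = C1*exp(-21^(1/3)*x*(5*21^(1/3)/(sqrt(4431) + 84)^(1/3) + (sqrt(4431) + 84)^(1/3))/28)*sin(3^(1/6)*7^(1/3)*x*(-3^(2/3)*(sqrt(4431) + 84)^(1/3) + 15*7^(1/3)/(sqrt(4431) + 84)^(1/3))/28) + C2*exp(-21^(1/3)*x*(5*21^(1/3)/(sqrt(4431) + 84)^(1/3) + (sqrt(4431) + 84)^(1/3))/28)*cos(3^(1/6)*7^(1/3)*x*(-3^(2/3)*(sqrt(4431) + 84)^(1/3) + 15*7^(1/3)/(sqrt(4431) + 84)^(1/3))/28) + C3*exp(21^(1/3)*x*(5*21^(1/3)/(sqrt(4431) + 84)^(1/3) + (sqrt(4431) + 84)^(1/3))/14)


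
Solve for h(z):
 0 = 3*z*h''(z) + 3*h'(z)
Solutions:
 h(z) = C1 + C2*log(z)


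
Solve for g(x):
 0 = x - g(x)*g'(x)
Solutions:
 g(x) = -sqrt(C1 + x^2)
 g(x) = sqrt(C1 + x^2)


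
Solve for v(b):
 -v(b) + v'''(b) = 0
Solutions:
 v(b) = C3*exp(b) + (C1*sin(sqrt(3)*b/2) + C2*cos(sqrt(3)*b/2))*exp(-b/2)


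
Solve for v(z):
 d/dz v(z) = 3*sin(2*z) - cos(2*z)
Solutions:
 v(z) = C1 - sin(2*z)/2 - 3*cos(2*z)/2


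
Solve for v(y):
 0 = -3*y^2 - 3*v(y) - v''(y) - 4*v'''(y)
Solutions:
 v(y) = C3*exp(-y) - y^2 + (C1*sin(sqrt(39)*y/8) + C2*cos(sqrt(39)*y/8))*exp(3*y/8) + 2/3


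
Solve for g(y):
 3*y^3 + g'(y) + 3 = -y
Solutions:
 g(y) = C1 - 3*y^4/4 - y^2/2 - 3*y


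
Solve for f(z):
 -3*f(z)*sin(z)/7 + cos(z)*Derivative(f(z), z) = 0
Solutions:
 f(z) = C1/cos(z)^(3/7)


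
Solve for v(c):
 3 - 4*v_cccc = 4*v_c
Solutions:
 v(c) = C1 + C4*exp(-c) + 3*c/4 + (C2*sin(sqrt(3)*c/2) + C3*cos(sqrt(3)*c/2))*exp(c/2)


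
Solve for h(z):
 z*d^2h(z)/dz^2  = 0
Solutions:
 h(z) = C1 + C2*z


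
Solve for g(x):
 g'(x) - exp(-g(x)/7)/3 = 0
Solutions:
 g(x) = 7*log(C1 + x/21)


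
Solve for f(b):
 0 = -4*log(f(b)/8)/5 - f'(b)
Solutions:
 -5*Integral(1/(-log(_y) + 3*log(2)), (_y, f(b)))/4 = C1 - b


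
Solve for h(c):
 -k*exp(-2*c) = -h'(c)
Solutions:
 h(c) = C1 - k*exp(-2*c)/2


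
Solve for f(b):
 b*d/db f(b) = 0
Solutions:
 f(b) = C1


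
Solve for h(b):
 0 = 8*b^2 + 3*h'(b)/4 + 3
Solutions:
 h(b) = C1 - 32*b^3/9 - 4*b


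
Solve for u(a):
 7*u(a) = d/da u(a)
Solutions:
 u(a) = C1*exp(7*a)


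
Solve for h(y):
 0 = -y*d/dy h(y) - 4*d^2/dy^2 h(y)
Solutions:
 h(y) = C1 + C2*erf(sqrt(2)*y/4)


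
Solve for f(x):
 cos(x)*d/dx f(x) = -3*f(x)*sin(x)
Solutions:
 f(x) = C1*cos(x)^3


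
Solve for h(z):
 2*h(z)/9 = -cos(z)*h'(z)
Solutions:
 h(z) = C1*(sin(z) - 1)^(1/9)/(sin(z) + 1)^(1/9)


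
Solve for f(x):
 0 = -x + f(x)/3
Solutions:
 f(x) = 3*x


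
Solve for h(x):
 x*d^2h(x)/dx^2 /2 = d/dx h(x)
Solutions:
 h(x) = C1 + C2*x^3


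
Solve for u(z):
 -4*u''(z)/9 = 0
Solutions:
 u(z) = C1 + C2*z


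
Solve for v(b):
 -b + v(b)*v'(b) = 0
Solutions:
 v(b) = -sqrt(C1 + b^2)
 v(b) = sqrt(C1 + b^2)


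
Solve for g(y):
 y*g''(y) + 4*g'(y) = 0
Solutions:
 g(y) = C1 + C2/y^3


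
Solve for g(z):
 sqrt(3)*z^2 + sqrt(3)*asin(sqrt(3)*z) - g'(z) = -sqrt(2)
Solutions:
 g(z) = C1 + sqrt(3)*z^3/3 + sqrt(2)*z + sqrt(3)*(z*asin(sqrt(3)*z) + sqrt(3)*sqrt(1 - 3*z^2)/3)


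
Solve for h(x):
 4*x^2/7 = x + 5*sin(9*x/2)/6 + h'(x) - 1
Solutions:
 h(x) = C1 + 4*x^3/21 - x^2/2 + x + 5*cos(9*x/2)/27


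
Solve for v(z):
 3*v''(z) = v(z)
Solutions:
 v(z) = C1*exp(-sqrt(3)*z/3) + C2*exp(sqrt(3)*z/3)


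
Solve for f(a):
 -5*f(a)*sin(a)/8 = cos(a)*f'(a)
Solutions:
 f(a) = C1*cos(a)^(5/8)


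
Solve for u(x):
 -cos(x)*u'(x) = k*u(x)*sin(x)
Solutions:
 u(x) = C1*exp(k*log(cos(x)))


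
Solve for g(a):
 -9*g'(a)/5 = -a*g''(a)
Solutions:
 g(a) = C1 + C2*a^(14/5)


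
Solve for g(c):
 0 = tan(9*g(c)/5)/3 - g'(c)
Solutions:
 g(c) = -5*asin(C1*exp(3*c/5))/9 + 5*pi/9
 g(c) = 5*asin(C1*exp(3*c/5))/9


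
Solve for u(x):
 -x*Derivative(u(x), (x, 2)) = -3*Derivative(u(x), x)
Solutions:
 u(x) = C1 + C2*x^4


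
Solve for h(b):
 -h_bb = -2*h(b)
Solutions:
 h(b) = C1*exp(-sqrt(2)*b) + C2*exp(sqrt(2)*b)


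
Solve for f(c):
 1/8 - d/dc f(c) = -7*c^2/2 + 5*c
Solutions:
 f(c) = C1 + 7*c^3/6 - 5*c^2/2 + c/8


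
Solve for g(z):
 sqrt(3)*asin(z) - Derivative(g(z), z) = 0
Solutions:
 g(z) = C1 + sqrt(3)*(z*asin(z) + sqrt(1 - z^2))


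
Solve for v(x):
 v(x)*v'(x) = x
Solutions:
 v(x) = -sqrt(C1 + x^2)
 v(x) = sqrt(C1 + x^2)


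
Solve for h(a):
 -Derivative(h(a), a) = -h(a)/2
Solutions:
 h(a) = C1*exp(a/2)


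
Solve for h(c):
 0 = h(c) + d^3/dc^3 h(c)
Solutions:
 h(c) = C3*exp(-c) + (C1*sin(sqrt(3)*c/2) + C2*cos(sqrt(3)*c/2))*exp(c/2)


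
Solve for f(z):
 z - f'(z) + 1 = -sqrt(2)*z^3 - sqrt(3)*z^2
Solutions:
 f(z) = C1 + sqrt(2)*z^4/4 + sqrt(3)*z^3/3 + z^2/2 + z


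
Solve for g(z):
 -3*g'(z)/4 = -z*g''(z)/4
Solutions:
 g(z) = C1 + C2*z^4


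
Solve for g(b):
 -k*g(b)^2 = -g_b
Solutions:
 g(b) = -1/(C1 + b*k)


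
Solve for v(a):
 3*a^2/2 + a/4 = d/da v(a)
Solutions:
 v(a) = C1 + a^3/2 + a^2/8


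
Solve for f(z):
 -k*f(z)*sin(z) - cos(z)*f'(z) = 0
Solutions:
 f(z) = C1*exp(k*log(cos(z)))


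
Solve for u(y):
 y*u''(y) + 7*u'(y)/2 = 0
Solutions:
 u(y) = C1 + C2/y^(5/2)


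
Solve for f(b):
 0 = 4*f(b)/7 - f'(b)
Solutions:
 f(b) = C1*exp(4*b/7)


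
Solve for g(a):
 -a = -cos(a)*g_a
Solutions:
 g(a) = C1 + Integral(a/cos(a), a)


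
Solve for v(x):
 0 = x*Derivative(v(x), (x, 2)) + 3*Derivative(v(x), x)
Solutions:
 v(x) = C1 + C2/x^2


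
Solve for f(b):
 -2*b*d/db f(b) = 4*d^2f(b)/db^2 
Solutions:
 f(b) = C1 + C2*erf(b/2)


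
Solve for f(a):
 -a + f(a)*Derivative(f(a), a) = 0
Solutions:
 f(a) = -sqrt(C1 + a^2)
 f(a) = sqrt(C1 + a^2)


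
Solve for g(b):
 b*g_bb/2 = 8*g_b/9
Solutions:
 g(b) = C1 + C2*b^(25/9)


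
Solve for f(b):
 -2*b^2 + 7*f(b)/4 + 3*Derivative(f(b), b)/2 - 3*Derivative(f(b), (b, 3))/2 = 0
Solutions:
 f(b) = C1*exp(-6^(1/3)*b*(2*6^(1/3)/(sqrt(393) + 21)^(1/3) + (sqrt(393) + 21)^(1/3))/12)*sin(2^(1/3)*3^(1/6)*b*(-3^(2/3)*(sqrt(393) + 21)^(1/3) + 6*2^(1/3)/(sqrt(393) + 21)^(1/3))/12) + C2*exp(-6^(1/3)*b*(2*6^(1/3)/(sqrt(393) + 21)^(1/3) + (sqrt(393) + 21)^(1/3))/12)*cos(2^(1/3)*3^(1/6)*b*(-3^(2/3)*(sqrt(393) + 21)^(1/3) + 6*2^(1/3)/(sqrt(393) + 21)^(1/3))/12) + C3*exp(6^(1/3)*b*(2*6^(1/3)/(sqrt(393) + 21)^(1/3) + (sqrt(393) + 21)^(1/3))/6) + 8*b^2/7 - 96*b/49 + 576/343


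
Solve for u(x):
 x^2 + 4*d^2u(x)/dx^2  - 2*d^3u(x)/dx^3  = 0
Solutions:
 u(x) = C1 + C2*x + C3*exp(2*x) - x^4/48 - x^3/24 - x^2/16


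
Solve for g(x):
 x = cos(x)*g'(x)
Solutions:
 g(x) = C1 + Integral(x/cos(x), x)


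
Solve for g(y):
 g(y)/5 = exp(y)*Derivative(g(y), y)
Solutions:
 g(y) = C1*exp(-exp(-y)/5)


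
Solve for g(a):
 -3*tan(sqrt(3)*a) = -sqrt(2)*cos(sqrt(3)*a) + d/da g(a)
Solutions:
 g(a) = C1 + sqrt(3)*log(cos(sqrt(3)*a)) + sqrt(6)*sin(sqrt(3)*a)/3


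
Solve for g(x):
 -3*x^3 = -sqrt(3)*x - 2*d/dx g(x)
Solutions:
 g(x) = C1 + 3*x^4/8 - sqrt(3)*x^2/4


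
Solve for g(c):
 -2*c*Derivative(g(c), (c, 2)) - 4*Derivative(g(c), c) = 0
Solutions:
 g(c) = C1 + C2/c


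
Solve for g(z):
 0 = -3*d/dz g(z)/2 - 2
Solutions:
 g(z) = C1 - 4*z/3


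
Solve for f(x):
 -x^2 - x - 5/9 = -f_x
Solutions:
 f(x) = C1 + x^3/3 + x^2/2 + 5*x/9


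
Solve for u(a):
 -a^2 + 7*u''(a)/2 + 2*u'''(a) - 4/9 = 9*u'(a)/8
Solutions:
 u(a) = C1 + C2*exp(a*(-7 + sqrt(85))/8) + C3*exp(-a*(7 + sqrt(85))/8) - 8*a^3/27 - 224*a^2/81 - 15136*a/729


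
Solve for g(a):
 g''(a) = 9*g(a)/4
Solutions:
 g(a) = C1*exp(-3*a/2) + C2*exp(3*a/2)


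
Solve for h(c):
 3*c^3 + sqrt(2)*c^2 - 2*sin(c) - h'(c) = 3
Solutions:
 h(c) = C1 + 3*c^4/4 + sqrt(2)*c^3/3 - 3*c + 2*cos(c)


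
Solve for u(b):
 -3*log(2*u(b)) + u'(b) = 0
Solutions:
 -Integral(1/(log(_y) + log(2)), (_y, u(b)))/3 = C1 - b


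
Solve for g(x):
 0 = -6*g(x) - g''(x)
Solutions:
 g(x) = C1*sin(sqrt(6)*x) + C2*cos(sqrt(6)*x)


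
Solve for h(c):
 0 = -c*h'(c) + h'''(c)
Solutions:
 h(c) = C1 + Integral(C2*airyai(c) + C3*airybi(c), c)


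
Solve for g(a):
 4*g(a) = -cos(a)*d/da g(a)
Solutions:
 g(a) = C1*(sin(a)^2 - 2*sin(a) + 1)/(sin(a)^2 + 2*sin(a) + 1)


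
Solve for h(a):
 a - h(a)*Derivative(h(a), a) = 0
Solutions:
 h(a) = -sqrt(C1 + a^2)
 h(a) = sqrt(C1 + a^2)


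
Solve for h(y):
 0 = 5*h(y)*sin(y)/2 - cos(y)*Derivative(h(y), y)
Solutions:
 h(y) = C1/cos(y)^(5/2)


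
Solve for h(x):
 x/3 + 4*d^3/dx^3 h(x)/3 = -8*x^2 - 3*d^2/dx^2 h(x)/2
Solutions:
 h(x) = C1 + C2*x + C3*exp(-9*x/8) - 4*x^4/9 + 125*x^3/81 - 1000*x^2/243


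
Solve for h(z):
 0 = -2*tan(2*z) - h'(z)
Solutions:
 h(z) = C1 + log(cos(2*z))


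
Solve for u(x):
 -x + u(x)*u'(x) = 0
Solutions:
 u(x) = -sqrt(C1 + x^2)
 u(x) = sqrt(C1 + x^2)


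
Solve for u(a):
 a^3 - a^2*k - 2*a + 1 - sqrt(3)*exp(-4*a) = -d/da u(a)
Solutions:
 u(a) = C1 - a^4/4 + a^3*k/3 + a^2 - a - sqrt(3)*exp(-4*a)/4


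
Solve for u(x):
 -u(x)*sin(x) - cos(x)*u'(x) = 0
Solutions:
 u(x) = C1*cos(x)


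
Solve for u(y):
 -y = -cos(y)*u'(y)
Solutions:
 u(y) = C1 + Integral(y/cos(y), y)


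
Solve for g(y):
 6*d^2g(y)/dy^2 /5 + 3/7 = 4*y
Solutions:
 g(y) = C1 + C2*y + 5*y^3/9 - 5*y^2/28


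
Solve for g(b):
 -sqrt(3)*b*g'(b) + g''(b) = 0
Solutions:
 g(b) = C1 + C2*erfi(sqrt(2)*3^(1/4)*b/2)


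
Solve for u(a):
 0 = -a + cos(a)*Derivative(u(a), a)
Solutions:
 u(a) = C1 + Integral(a/cos(a), a)


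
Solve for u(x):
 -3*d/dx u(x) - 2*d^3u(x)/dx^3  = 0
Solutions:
 u(x) = C1 + C2*sin(sqrt(6)*x/2) + C3*cos(sqrt(6)*x/2)


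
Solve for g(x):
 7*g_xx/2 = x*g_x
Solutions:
 g(x) = C1 + C2*erfi(sqrt(7)*x/7)


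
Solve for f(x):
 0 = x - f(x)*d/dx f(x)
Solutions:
 f(x) = -sqrt(C1 + x^2)
 f(x) = sqrt(C1 + x^2)


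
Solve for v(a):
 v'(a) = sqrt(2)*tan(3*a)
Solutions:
 v(a) = C1 - sqrt(2)*log(cos(3*a))/3


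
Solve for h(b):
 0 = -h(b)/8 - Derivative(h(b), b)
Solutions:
 h(b) = C1*exp(-b/8)


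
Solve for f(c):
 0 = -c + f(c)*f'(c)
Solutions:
 f(c) = -sqrt(C1 + c^2)
 f(c) = sqrt(C1 + c^2)


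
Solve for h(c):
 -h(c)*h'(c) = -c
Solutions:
 h(c) = -sqrt(C1 + c^2)
 h(c) = sqrt(C1 + c^2)


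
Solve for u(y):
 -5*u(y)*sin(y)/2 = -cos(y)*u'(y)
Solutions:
 u(y) = C1/cos(y)^(5/2)


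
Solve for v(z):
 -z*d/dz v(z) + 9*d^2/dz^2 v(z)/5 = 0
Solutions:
 v(z) = C1 + C2*erfi(sqrt(10)*z/6)


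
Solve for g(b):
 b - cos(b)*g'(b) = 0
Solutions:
 g(b) = C1 + Integral(b/cos(b), b)


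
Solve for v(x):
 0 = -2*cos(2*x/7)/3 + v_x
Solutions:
 v(x) = C1 + 7*sin(2*x/7)/3


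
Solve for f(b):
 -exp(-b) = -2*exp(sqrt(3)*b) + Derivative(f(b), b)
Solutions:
 f(b) = C1 + 2*sqrt(3)*exp(sqrt(3)*b)/3 + exp(-b)


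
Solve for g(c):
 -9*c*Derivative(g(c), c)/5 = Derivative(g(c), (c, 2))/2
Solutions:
 g(c) = C1 + C2*erf(3*sqrt(5)*c/5)


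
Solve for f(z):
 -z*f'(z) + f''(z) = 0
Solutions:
 f(z) = C1 + C2*erfi(sqrt(2)*z/2)


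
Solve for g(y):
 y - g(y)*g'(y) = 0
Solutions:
 g(y) = -sqrt(C1 + y^2)
 g(y) = sqrt(C1 + y^2)


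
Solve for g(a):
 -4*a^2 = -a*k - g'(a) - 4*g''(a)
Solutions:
 g(a) = C1 + C2*exp(-a/4) + 4*a^3/3 - a^2*k/2 - 16*a^2 + 4*a*k + 128*a


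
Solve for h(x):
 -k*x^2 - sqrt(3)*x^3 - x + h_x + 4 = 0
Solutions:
 h(x) = C1 + k*x^3/3 + sqrt(3)*x^4/4 + x^2/2 - 4*x


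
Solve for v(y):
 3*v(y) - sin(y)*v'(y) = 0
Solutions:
 v(y) = C1*(cos(y) - 1)^(3/2)/(cos(y) + 1)^(3/2)


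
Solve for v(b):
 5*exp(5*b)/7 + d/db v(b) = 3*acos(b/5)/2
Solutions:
 v(b) = C1 + 3*b*acos(b/5)/2 - 3*sqrt(25 - b^2)/2 - exp(5*b)/7


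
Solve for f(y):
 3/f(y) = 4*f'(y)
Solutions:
 f(y) = -sqrt(C1 + 6*y)/2
 f(y) = sqrt(C1 + 6*y)/2


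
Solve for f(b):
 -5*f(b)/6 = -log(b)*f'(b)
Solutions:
 f(b) = C1*exp(5*li(b)/6)


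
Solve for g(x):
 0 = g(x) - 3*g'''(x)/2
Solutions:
 g(x) = C3*exp(2^(1/3)*3^(2/3)*x/3) + (C1*sin(2^(1/3)*3^(1/6)*x/2) + C2*cos(2^(1/3)*3^(1/6)*x/2))*exp(-2^(1/3)*3^(2/3)*x/6)


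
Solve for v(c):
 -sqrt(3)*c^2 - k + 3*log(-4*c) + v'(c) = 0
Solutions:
 v(c) = C1 + sqrt(3)*c^3/3 + c*(k - 6*log(2) + 3) - 3*c*log(-c)


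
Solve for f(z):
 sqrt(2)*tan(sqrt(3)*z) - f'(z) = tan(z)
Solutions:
 f(z) = C1 + log(cos(z)) - sqrt(6)*log(cos(sqrt(3)*z))/3


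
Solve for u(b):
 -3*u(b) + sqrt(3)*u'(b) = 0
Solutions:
 u(b) = C1*exp(sqrt(3)*b)


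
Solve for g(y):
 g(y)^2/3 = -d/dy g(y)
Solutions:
 g(y) = 3/(C1 + y)


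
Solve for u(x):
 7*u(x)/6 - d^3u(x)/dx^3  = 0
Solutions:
 u(x) = C3*exp(6^(2/3)*7^(1/3)*x/6) + (C1*sin(2^(2/3)*3^(1/6)*7^(1/3)*x/4) + C2*cos(2^(2/3)*3^(1/6)*7^(1/3)*x/4))*exp(-6^(2/3)*7^(1/3)*x/12)


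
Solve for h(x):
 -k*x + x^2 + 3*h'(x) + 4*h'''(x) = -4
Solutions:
 h(x) = C1 + C2*sin(sqrt(3)*x/2) + C3*cos(sqrt(3)*x/2) + k*x^2/6 - x^3/9 - 4*x/9


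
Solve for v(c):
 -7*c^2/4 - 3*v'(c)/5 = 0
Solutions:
 v(c) = C1 - 35*c^3/36


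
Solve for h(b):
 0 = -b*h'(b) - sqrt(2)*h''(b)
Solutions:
 h(b) = C1 + C2*erf(2^(1/4)*b/2)


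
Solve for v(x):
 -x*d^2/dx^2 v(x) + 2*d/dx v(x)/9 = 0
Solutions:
 v(x) = C1 + C2*x^(11/9)


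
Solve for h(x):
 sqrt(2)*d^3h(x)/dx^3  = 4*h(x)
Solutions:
 h(x) = C3*exp(sqrt(2)*x) + (C1*sin(sqrt(6)*x/2) + C2*cos(sqrt(6)*x/2))*exp(-sqrt(2)*x/2)


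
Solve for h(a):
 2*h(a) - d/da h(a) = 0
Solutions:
 h(a) = C1*exp(2*a)


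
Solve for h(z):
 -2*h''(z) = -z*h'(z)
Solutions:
 h(z) = C1 + C2*erfi(z/2)


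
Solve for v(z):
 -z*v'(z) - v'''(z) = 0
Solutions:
 v(z) = C1 + Integral(C2*airyai(-z) + C3*airybi(-z), z)


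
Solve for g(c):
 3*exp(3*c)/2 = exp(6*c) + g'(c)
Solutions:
 g(c) = C1 - exp(6*c)/6 + exp(3*c)/2


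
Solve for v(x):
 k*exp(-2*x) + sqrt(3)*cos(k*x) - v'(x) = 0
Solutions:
 v(x) = C1 - k*exp(-2*x)/2 + sqrt(3)*sin(k*x)/k


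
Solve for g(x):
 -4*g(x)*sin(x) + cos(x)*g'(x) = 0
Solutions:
 g(x) = C1/cos(x)^4


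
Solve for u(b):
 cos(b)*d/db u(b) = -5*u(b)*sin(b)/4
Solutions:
 u(b) = C1*cos(b)^(5/4)


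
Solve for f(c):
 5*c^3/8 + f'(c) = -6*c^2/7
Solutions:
 f(c) = C1 - 5*c^4/32 - 2*c^3/7


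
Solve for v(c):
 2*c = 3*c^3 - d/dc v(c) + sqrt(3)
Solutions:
 v(c) = C1 + 3*c^4/4 - c^2 + sqrt(3)*c


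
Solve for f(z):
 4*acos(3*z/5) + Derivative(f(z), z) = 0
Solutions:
 f(z) = C1 - 4*z*acos(3*z/5) + 4*sqrt(25 - 9*z^2)/3


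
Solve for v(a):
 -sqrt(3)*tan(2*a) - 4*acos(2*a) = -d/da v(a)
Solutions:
 v(a) = C1 + 4*a*acos(2*a) - 2*sqrt(1 - 4*a^2) - sqrt(3)*log(cos(2*a))/2


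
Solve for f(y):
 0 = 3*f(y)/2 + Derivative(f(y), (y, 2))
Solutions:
 f(y) = C1*sin(sqrt(6)*y/2) + C2*cos(sqrt(6)*y/2)


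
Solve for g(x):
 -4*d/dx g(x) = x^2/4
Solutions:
 g(x) = C1 - x^3/48


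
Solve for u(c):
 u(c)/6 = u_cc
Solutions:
 u(c) = C1*exp(-sqrt(6)*c/6) + C2*exp(sqrt(6)*c/6)


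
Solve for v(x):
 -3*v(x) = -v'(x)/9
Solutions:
 v(x) = C1*exp(27*x)


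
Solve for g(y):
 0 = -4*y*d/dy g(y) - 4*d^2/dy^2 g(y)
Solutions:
 g(y) = C1 + C2*erf(sqrt(2)*y/2)


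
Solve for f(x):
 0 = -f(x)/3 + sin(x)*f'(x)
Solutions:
 f(x) = C1*(cos(x) - 1)^(1/6)/(cos(x) + 1)^(1/6)


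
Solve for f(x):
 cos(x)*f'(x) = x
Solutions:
 f(x) = C1 + Integral(x/cos(x), x)


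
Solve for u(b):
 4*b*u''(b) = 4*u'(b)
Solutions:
 u(b) = C1 + C2*b^2


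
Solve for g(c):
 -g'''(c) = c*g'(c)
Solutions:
 g(c) = C1 + Integral(C2*airyai(-c) + C3*airybi(-c), c)


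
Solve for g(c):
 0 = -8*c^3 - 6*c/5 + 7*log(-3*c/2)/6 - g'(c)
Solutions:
 g(c) = C1 - 2*c^4 - 3*c^2/5 + 7*c*log(-c)/6 + 7*c*(-1 - log(2) + log(3))/6


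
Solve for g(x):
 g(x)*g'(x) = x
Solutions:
 g(x) = -sqrt(C1 + x^2)
 g(x) = sqrt(C1 + x^2)


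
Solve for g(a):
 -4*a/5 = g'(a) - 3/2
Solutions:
 g(a) = C1 - 2*a^2/5 + 3*a/2


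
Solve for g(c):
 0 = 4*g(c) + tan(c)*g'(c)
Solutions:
 g(c) = C1/sin(c)^4


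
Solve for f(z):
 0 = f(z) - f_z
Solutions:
 f(z) = C1*exp(z)


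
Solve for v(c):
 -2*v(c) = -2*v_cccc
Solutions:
 v(c) = C1*exp(-c) + C2*exp(c) + C3*sin(c) + C4*cos(c)


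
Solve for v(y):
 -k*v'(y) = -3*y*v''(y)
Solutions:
 v(y) = C1 + y^(re(k)/3 + 1)*(C2*sin(log(y)*Abs(im(k))/3) + C3*cos(log(y)*im(k)/3))


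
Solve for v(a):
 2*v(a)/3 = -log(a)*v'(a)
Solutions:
 v(a) = C1*exp(-2*li(a)/3)


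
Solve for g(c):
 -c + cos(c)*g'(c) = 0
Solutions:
 g(c) = C1 + Integral(c/cos(c), c)


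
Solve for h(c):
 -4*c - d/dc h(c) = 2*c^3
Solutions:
 h(c) = C1 - c^4/2 - 2*c^2


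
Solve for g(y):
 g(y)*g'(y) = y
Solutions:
 g(y) = -sqrt(C1 + y^2)
 g(y) = sqrt(C1 + y^2)


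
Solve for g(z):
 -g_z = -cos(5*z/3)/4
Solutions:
 g(z) = C1 + 3*sin(5*z/3)/20


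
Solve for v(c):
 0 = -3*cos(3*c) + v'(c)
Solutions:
 v(c) = C1 + sin(3*c)


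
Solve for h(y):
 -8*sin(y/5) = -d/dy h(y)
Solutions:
 h(y) = C1 - 40*cos(y/5)


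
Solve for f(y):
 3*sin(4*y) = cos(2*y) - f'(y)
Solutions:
 f(y) = C1 + sin(2*y)/2 + 3*cos(4*y)/4


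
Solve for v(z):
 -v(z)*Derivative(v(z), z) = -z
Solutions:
 v(z) = -sqrt(C1 + z^2)
 v(z) = sqrt(C1 + z^2)


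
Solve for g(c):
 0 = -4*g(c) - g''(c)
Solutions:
 g(c) = C1*sin(2*c) + C2*cos(2*c)


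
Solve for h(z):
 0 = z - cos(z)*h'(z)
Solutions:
 h(z) = C1 + Integral(z/cos(z), z)


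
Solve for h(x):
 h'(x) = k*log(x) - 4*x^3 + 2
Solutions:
 h(x) = C1 + k*x*log(x) - k*x - x^4 + 2*x


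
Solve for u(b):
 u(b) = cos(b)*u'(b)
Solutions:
 u(b) = C1*sqrt(sin(b) + 1)/sqrt(sin(b) - 1)


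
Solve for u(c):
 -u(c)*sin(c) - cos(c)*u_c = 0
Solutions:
 u(c) = C1*cos(c)


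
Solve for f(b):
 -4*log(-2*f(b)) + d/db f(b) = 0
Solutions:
 -Integral(1/(log(-_y) + log(2)), (_y, f(b)))/4 = C1 - b


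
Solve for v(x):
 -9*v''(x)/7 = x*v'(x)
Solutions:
 v(x) = C1 + C2*erf(sqrt(14)*x/6)


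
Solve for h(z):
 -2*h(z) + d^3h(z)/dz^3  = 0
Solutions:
 h(z) = C3*exp(2^(1/3)*z) + (C1*sin(2^(1/3)*sqrt(3)*z/2) + C2*cos(2^(1/3)*sqrt(3)*z/2))*exp(-2^(1/3)*z/2)


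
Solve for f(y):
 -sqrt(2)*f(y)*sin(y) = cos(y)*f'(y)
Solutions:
 f(y) = C1*cos(y)^(sqrt(2))


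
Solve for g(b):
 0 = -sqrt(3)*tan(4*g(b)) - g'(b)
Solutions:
 g(b) = -asin(C1*exp(-4*sqrt(3)*b))/4 + pi/4
 g(b) = asin(C1*exp(-4*sqrt(3)*b))/4


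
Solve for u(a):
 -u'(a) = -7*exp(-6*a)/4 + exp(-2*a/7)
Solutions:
 u(a) = C1 - 7*exp(-6*a)/24 + 7*exp(-2*a/7)/2


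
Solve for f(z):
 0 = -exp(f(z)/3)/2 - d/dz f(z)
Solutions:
 f(z) = 3*log(1/(C1 + z)) + 3*log(6)


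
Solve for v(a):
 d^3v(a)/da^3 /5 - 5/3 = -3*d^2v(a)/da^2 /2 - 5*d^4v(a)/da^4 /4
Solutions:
 v(a) = C1 + C2*a + 5*a^2/9 + (C3*sin(sqrt(746)*a/25) + C4*cos(sqrt(746)*a/25))*exp(-2*a/25)


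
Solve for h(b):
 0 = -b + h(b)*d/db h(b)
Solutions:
 h(b) = -sqrt(C1 + b^2)
 h(b) = sqrt(C1 + b^2)


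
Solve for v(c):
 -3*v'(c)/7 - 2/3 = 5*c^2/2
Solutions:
 v(c) = C1 - 35*c^3/18 - 14*c/9


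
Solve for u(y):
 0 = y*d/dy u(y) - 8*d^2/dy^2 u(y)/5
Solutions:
 u(y) = C1 + C2*erfi(sqrt(5)*y/4)


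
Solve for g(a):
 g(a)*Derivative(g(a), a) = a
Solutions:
 g(a) = -sqrt(C1 + a^2)
 g(a) = sqrt(C1 + a^2)


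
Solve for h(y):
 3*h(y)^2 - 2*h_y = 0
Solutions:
 h(y) = -2/(C1 + 3*y)


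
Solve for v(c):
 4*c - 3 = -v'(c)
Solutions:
 v(c) = C1 - 2*c^2 + 3*c


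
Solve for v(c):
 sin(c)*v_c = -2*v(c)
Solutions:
 v(c) = C1*(cos(c) + 1)/(cos(c) - 1)


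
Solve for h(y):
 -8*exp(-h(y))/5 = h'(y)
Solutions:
 h(y) = log(C1 - 8*y/5)


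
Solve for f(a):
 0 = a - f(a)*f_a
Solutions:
 f(a) = -sqrt(C1 + a^2)
 f(a) = sqrt(C1 + a^2)


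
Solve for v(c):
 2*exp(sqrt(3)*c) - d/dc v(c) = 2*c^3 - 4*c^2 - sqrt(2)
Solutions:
 v(c) = C1 - c^4/2 + 4*c^3/3 + sqrt(2)*c + 2*sqrt(3)*exp(sqrt(3)*c)/3


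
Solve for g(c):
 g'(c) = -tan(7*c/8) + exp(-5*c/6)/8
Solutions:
 g(c) = C1 - 4*log(tan(7*c/8)^2 + 1)/7 - 3*exp(-5*c/6)/20


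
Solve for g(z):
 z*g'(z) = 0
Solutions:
 g(z) = C1


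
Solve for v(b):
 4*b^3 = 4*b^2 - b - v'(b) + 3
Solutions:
 v(b) = C1 - b^4 + 4*b^3/3 - b^2/2 + 3*b


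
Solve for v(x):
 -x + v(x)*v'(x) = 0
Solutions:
 v(x) = -sqrt(C1 + x^2)
 v(x) = sqrt(C1 + x^2)


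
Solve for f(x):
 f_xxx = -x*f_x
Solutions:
 f(x) = C1 + Integral(C2*airyai(-x) + C3*airybi(-x), x)


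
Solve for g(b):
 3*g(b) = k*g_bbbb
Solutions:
 g(b) = C1*exp(-3^(1/4)*b*(1/k)^(1/4)) + C2*exp(3^(1/4)*b*(1/k)^(1/4)) + C3*exp(-3^(1/4)*I*b*(1/k)^(1/4)) + C4*exp(3^(1/4)*I*b*(1/k)^(1/4))


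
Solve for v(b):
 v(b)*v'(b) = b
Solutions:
 v(b) = -sqrt(C1 + b^2)
 v(b) = sqrt(C1 + b^2)


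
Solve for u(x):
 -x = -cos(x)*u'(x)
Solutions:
 u(x) = C1 + Integral(x/cos(x), x)


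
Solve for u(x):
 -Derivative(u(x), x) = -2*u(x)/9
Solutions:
 u(x) = C1*exp(2*x/9)


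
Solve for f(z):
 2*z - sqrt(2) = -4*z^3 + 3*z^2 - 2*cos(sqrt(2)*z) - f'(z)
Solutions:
 f(z) = C1 - z^4 + z^3 - z^2 + sqrt(2)*z - sqrt(2)*sin(sqrt(2)*z)


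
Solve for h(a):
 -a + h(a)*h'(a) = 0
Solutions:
 h(a) = -sqrt(C1 + a^2)
 h(a) = sqrt(C1 + a^2)


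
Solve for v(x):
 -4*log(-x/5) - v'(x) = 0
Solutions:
 v(x) = C1 - 4*x*log(-x) + 4*x*(1 + log(5))


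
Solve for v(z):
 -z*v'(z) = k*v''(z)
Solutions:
 v(z) = C1 + C2*sqrt(k)*erf(sqrt(2)*z*sqrt(1/k)/2)


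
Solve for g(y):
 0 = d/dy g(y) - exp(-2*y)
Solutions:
 g(y) = C1 - exp(-2*y)/2


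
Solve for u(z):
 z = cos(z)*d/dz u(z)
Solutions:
 u(z) = C1 + Integral(z/cos(z), z)


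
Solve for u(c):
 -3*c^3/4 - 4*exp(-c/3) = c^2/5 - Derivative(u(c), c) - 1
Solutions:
 u(c) = C1 + 3*c^4/16 + c^3/15 - c - 12*exp(-c/3)


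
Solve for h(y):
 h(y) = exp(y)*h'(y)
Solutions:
 h(y) = C1*exp(-exp(-y))


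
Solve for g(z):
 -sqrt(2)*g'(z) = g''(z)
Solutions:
 g(z) = C1 + C2*exp(-sqrt(2)*z)


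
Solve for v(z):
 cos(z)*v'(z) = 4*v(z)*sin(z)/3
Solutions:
 v(z) = C1/cos(z)^(4/3)


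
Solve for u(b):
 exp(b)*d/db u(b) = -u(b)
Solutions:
 u(b) = C1*exp(exp(-b))


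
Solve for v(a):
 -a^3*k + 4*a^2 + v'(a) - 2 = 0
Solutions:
 v(a) = C1 + a^4*k/4 - 4*a^3/3 + 2*a


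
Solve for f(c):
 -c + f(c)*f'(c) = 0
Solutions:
 f(c) = -sqrt(C1 + c^2)
 f(c) = sqrt(C1 + c^2)


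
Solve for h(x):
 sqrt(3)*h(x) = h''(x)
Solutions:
 h(x) = C1*exp(-3^(1/4)*x) + C2*exp(3^(1/4)*x)


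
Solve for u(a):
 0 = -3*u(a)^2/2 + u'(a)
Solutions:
 u(a) = -2/(C1 + 3*a)


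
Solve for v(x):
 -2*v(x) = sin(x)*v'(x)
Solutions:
 v(x) = C1*(cos(x) + 1)/(cos(x) - 1)


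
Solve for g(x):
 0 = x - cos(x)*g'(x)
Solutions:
 g(x) = C1 + Integral(x/cos(x), x)


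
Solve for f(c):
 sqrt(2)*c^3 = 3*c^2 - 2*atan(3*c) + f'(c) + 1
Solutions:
 f(c) = C1 + sqrt(2)*c^4/4 - c^3 + 2*c*atan(3*c) - c - log(9*c^2 + 1)/3


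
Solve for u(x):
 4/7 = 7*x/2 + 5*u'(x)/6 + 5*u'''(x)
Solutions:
 u(x) = C1 + C2*sin(sqrt(6)*x/6) + C3*cos(sqrt(6)*x/6) - 21*x^2/10 + 24*x/35


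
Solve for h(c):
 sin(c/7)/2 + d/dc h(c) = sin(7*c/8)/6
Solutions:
 h(c) = C1 + 7*cos(c/7)/2 - 4*cos(7*c/8)/21


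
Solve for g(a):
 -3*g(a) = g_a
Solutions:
 g(a) = C1*exp(-3*a)


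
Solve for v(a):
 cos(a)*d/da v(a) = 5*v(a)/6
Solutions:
 v(a) = C1*(sin(a) + 1)^(5/12)/(sin(a) - 1)^(5/12)


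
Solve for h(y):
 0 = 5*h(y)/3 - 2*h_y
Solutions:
 h(y) = C1*exp(5*y/6)


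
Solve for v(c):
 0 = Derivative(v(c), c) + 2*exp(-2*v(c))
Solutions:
 v(c) = log(-sqrt(C1 - 4*c))
 v(c) = log(C1 - 4*c)/2


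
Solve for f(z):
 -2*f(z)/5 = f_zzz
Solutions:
 f(z) = C3*exp(-2^(1/3)*5^(2/3)*z/5) + (C1*sin(2^(1/3)*sqrt(3)*5^(2/3)*z/10) + C2*cos(2^(1/3)*sqrt(3)*5^(2/3)*z/10))*exp(2^(1/3)*5^(2/3)*z/10)


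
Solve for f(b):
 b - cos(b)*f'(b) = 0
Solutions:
 f(b) = C1 + Integral(b/cos(b), b)


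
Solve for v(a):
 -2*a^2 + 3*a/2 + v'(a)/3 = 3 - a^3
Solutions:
 v(a) = C1 - 3*a^4/4 + 2*a^3 - 9*a^2/4 + 9*a


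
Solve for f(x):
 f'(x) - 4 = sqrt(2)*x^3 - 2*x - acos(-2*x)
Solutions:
 f(x) = C1 + sqrt(2)*x^4/4 - x^2 - x*acos(-2*x) + 4*x - sqrt(1 - 4*x^2)/2


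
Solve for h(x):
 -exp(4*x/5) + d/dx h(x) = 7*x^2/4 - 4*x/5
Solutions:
 h(x) = C1 + 7*x^3/12 - 2*x^2/5 + 5*exp(4*x/5)/4


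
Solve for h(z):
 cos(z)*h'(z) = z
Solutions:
 h(z) = C1 + Integral(z/cos(z), z)


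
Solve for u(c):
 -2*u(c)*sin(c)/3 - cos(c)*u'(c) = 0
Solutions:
 u(c) = C1*cos(c)^(2/3)


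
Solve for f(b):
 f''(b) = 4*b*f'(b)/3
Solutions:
 f(b) = C1 + C2*erfi(sqrt(6)*b/3)


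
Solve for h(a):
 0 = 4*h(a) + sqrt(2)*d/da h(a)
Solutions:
 h(a) = C1*exp(-2*sqrt(2)*a)


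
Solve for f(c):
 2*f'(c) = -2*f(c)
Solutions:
 f(c) = C1*exp(-c)


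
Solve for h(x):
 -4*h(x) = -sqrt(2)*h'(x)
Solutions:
 h(x) = C1*exp(2*sqrt(2)*x)


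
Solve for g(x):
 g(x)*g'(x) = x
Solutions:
 g(x) = -sqrt(C1 + x^2)
 g(x) = sqrt(C1 + x^2)


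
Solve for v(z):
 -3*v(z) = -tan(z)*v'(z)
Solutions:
 v(z) = C1*sin(z)^3


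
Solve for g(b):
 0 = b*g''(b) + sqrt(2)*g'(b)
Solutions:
 g(b) = C1 + C2*b^(1 - sqrt(2))


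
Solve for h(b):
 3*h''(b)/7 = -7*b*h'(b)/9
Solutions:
 h(b) = C1 + C2*erf(7*sqrt(6)*b/18)


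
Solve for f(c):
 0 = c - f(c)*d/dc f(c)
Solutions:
 f(c) = -sqrt(C1 + c^2)
 f(c) = sqrt(C1 + c^2)


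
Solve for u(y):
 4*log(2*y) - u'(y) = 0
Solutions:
 u(y) = C1 + 4*y*log(y) - 4*y + y*log(16)


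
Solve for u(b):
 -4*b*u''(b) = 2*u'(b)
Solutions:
 u(b) = C1 + C2*sqrt(b)


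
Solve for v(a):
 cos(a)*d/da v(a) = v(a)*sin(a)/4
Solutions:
 v(a) = C1/cos(a)^(1/4)


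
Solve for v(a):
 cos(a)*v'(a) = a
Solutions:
 v(a) = C1 + Integral(a/cos(a), a)


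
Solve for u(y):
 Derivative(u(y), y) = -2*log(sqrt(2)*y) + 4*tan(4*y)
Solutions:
 u(y) = C1 - 2*y*log(y) - y*log(2) + 2*y - log(cos(4*y))


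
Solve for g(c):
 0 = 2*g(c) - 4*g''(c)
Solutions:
 g(c) = C1*exp(-sqrt(2)*c/2) + C2*exp(sqrt(2)*c/2)


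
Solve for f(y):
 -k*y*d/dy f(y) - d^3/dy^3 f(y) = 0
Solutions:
 f(y) = C1 + Integral(C2*airyai(y*(-k)^(1/3)) + C3*airybi(y*(-k)^(1/3)), y)


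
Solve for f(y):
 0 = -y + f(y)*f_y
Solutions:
 f(y) = -sqrt(C1 + y^2)
 f(y) = sqrt(C1 + y^2)


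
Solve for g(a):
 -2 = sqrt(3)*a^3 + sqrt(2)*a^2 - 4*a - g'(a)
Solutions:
 g(a) = C1 + sqrt(3)*a^4/4 + sqrt(2)*a^3/3 - 2*a^2 + 2*a


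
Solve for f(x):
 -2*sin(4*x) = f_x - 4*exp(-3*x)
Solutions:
 f(x) = C1 + cos(4*x)/2 - 4*exp(-3*x)/3


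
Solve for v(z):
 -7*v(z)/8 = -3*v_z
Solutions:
 v(z) = C1*exp(7*z/24)


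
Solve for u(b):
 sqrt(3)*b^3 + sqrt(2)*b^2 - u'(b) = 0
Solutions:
 u(b) = C1 + sqrt(3)*b^4/4 + sqrt(2)*b^3/3


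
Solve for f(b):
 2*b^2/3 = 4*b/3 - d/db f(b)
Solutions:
 f(b) = C1 - 2*b^3/9 + 2*b^2/3


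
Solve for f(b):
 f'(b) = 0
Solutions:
 f(b) = C1


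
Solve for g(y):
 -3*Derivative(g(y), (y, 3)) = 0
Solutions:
 g(y) = C1 + C2*y + C3*y^2


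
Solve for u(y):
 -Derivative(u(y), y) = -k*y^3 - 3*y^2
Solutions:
 u(y) = C1 + k*y^4/4 + y^3


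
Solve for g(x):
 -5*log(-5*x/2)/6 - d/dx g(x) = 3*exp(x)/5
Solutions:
 g(x) = C1 - 5*x*log(-x)/6 + 5*x*(-log(5) + log(2) + 1)/6 - 3*exp(x)/5


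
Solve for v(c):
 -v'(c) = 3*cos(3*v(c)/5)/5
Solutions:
 3*c/5 - 5*log(sin(3*v(c)/5) - 1)/6 + 5*log(sin(3*v(c)/5) + 1)/6 = C1


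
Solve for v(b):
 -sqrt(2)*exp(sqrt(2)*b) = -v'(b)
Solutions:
 v(b) = C1 + exp(sqrt(2)*b)


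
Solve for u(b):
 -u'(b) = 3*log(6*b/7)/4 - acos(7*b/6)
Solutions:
 u(b) = C1 - 3*b*log(b)/4 + b*acos(7*b/6) - 3*b*log(6)/4 + 3*b/4 + 3*b*log(7)/4 - sqrt(36 - 49*b^2)/7


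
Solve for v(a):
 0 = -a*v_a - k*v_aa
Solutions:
 v(a) = C1 + C2*sqrt(k)*erf(sqrt(2)*a*sqrt(1/k)/2)


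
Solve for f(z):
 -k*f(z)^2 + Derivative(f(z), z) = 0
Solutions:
 f(z) = -1/(C1 + k*z)


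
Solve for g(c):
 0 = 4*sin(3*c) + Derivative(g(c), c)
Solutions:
 g(c) = C1 + 4*cos(3*c)/3


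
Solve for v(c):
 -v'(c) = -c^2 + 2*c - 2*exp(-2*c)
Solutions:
 v(c) = C1 + c^3/3 - c^2 - exp(-2*c)


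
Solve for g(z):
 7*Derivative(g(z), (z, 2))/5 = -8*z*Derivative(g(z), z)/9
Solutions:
 g(z) = C1 + C2*erf(2*sqrt(35)*z/21)


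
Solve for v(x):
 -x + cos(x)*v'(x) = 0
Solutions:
 v(x) = C1 + Integral(x/cos(x), x)


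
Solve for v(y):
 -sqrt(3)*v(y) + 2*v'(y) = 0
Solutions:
 v(y) = C1*exp(sqrt(3)*y/2)


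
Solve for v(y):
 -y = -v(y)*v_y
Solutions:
 v(y) = -sqrt(C1 + y^2)
 v(y) = sqrt(C1 + y^2)


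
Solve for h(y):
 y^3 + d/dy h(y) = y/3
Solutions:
 h(y) = C1 - y^4/4 + y^2/6


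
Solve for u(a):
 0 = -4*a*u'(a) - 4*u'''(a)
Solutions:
 u(a) = C1 + Integral(C2*airyai(-a) + C3*airybi(-a), a)


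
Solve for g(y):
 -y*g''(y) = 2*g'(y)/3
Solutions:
 g(y) = C1 + C2*y^(1/3)


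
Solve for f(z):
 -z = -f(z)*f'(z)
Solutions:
 f(z) = -sqrt(C1 + z^2)
 f(z) = sqrt(C1 + z^2)


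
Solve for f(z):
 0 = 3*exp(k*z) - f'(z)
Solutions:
 f(z) = C1 + 3*exp(k*z)/k


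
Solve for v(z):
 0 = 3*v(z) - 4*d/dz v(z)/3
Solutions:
 v(z) = C1*exp(9*z/4)


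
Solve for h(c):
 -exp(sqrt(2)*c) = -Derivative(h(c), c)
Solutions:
 h(c) = C1 + sqrt(2)*exp(sqrt(2)*c)/2


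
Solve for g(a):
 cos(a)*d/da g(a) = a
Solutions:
 g(a) = C1 + Integral(a/cos(a), a)


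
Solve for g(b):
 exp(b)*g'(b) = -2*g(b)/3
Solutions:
 g(b) = C1*exp(2*exp(-b)/3)


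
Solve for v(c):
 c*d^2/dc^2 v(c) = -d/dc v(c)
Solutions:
 v(c) = C1 + C2*log(c)


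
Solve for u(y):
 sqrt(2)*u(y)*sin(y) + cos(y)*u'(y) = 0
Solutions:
 u(y) = C1*cos(y)^(sqrt(2))
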